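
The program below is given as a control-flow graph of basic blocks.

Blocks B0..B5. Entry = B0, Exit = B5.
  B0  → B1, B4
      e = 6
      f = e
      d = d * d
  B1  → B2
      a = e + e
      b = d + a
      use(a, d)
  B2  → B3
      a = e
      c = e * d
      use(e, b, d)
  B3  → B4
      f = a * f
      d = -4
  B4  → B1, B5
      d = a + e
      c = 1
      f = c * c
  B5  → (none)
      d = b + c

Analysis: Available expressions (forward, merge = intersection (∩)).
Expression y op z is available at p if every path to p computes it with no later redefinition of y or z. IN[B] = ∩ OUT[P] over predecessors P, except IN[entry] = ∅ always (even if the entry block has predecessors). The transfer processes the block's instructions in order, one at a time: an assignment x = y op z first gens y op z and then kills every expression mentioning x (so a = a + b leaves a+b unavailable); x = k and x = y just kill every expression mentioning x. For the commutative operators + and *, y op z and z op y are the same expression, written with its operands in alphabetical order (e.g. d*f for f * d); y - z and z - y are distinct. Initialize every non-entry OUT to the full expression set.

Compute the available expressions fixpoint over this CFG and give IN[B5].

Answer: {a+e, c*c}

Derivation:
Fixpoint table:
  B0:  IN={}  OUT={}
  B1:  IN={}  OUT={a+d, e+e}
  B2:  IN={a+d, e+e}  OUT={d*e, e+e}
  B3:  IN={d*e, e+e}  OUT={e+e}
  B4:  IN={}  OUT={a+e, c*c}
  B5:  IN={a+e, c*c}  OUT={a+e, b+c, c*c}

Merge at B5: IN[B5] = OUT[B4] = {a+e, c*c}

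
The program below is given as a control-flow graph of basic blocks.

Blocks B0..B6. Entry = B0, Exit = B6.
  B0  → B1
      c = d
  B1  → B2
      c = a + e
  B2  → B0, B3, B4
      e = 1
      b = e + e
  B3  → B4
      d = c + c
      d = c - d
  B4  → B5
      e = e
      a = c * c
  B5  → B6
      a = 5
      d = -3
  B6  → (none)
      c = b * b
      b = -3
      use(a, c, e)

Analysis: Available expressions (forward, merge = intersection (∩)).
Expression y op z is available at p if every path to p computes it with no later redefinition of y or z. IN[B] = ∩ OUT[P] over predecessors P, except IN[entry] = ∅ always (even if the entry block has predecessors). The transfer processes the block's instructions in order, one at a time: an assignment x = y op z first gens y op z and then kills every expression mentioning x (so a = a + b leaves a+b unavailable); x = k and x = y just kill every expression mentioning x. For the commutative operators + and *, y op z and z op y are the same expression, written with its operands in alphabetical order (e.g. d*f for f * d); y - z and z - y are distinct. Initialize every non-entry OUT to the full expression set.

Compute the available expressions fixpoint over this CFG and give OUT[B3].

Answer: {c+c, e+e}

Derivation:
Fixpoint table:
  B0: | IN={} | OUT={}
  B1: | IN={} | OUT={a+e}
  B2: | IN={a+e} | OUT={e+e}
  B3: | IN={e+e} | OUT={c+c, e+e}
  B4: | IN={e+e} | OUT={c*c}
  B5: | IN={c*c} | OUT={c*c}
  B6: | IN={c*c} | OUT={}

Merge at B3: IN[B3] = OUT[B2] = {e+e}
Applying B3's transfer function to that IN value gives OUT[B3] (row B3 above).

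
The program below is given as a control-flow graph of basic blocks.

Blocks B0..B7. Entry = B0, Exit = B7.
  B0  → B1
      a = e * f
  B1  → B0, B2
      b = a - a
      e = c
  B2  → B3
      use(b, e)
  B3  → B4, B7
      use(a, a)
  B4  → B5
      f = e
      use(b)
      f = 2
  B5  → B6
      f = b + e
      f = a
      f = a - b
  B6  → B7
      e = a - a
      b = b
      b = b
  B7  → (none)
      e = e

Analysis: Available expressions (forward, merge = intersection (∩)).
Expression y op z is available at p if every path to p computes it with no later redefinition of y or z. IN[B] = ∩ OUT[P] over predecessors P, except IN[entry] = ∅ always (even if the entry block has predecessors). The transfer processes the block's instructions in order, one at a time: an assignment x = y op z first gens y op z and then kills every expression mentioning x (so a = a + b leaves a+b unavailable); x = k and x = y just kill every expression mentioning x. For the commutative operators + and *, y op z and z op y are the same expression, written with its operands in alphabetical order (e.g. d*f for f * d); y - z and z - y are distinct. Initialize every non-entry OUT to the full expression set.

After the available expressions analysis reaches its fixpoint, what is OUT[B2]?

Answer: {a-a}

Derivation:
Per-block solution:
  B0:  IN={}  OUT={e*f}
  B1:  IN={e*f}  OUT={a-a}
  B2:  IN={a-a}  OUT={a-a}
  B3:  IN={a-a}  OUT={a-a}
  B4:  IN={a-a}  OUT={a-a}
  B5:  IN={a-a}  OUT={a-a, a-b, b+e}
  B6:  IN={a-a, a-b, b+e}  OUT={a-a}
  B7:  IN={a-a}  OUT={a-a}

Merge at B2: IN[B2] = OUT[B1] = {a-a}
Applying B2's transfer function to that IN value gives OUT[B2] (row B2 above).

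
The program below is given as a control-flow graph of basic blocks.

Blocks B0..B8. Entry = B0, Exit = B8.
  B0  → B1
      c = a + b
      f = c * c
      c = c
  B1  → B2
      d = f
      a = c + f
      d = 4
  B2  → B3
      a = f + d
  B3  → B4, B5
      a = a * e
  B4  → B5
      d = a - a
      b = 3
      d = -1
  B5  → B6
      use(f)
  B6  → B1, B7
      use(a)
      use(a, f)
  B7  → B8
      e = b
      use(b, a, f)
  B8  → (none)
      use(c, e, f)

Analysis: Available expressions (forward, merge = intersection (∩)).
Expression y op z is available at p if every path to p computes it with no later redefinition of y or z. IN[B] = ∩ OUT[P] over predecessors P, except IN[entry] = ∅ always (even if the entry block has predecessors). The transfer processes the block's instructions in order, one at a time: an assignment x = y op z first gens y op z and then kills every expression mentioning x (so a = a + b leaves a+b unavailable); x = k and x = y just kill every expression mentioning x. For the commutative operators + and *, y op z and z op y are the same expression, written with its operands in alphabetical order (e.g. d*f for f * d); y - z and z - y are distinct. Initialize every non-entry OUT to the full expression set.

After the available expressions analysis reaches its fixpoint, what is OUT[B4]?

Answer: {a-a, c+f}

Derivation:
Per-block solution:
  B0:  IN={}  OUT={a+b}
  B1:  IN={}  OUT={c+f}
  B2:  IN={c+f}  OUT={c+f, d+f}
  B3:  IN={c+f, d+f}  OUT={c+f, d+f}
  B4:  IN={c+f, d+f}  OUT={a-a, c+f}
  B5:  IN={c+f}  OUT={c+f}
  B6:  IN={c+f}  OUT={c+f}
  B7:  IN={c+f}  OUT={c+f}
  B8:  IN={c+f}  OUT={c+f}

Merge at B4: IN[B4] = OUT[B3] = {c+f, d+f}
Applying B4's transfer function to that IN value gives OUT[B4] (row B4 above).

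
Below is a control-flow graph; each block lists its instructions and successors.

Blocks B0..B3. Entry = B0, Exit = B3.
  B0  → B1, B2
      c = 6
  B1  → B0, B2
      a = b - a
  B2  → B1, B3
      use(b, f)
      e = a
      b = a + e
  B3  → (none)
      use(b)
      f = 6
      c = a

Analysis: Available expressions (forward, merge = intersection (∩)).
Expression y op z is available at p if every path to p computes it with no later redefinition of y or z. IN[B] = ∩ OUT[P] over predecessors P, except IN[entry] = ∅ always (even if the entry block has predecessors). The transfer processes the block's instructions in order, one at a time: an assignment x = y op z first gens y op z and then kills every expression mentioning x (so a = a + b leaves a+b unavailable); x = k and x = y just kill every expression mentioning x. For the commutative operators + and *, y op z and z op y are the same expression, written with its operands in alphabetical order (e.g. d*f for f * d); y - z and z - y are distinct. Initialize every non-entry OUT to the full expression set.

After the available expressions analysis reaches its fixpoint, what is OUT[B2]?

Per-block solution:
  B0: | IN={} | OUT={}
  B1: | IN={} | OUT={}
  B2: | IN={} | OUT={a+e}
  B3: | IN={a+e} | OUT={a+e}

Merge at B2: IN[B2] = OUT[B0] ∩ OUT[B1] = {}
Applying B2's transfer function to that IN value gives OUT[B2] (row B2 above).

Answer: {a+e}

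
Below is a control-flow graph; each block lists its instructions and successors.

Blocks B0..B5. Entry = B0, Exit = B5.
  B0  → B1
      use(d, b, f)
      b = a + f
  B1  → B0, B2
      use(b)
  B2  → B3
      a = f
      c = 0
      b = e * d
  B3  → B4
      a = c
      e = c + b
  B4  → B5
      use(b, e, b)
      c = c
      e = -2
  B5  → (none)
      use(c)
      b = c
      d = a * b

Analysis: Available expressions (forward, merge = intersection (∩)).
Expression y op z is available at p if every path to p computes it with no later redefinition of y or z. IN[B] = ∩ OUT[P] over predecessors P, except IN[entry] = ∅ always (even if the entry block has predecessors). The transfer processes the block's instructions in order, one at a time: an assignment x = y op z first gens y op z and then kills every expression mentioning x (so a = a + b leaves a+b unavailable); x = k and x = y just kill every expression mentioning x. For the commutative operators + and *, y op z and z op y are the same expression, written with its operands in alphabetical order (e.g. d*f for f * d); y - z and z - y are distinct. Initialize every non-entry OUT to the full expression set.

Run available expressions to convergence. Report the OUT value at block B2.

Per-block solution:
  B0:  IN={}  OUT={a+f}
  B1:  IN={a+f}  OUT={a+f}
  B2:  IN={a+f}  OUT={d*e}
  B3:  IN={d*e}  OUT={b+c}
  B4:  IN={b+c}  OUT={}
  B5:  IN={}  OUT={a*b}

Merge at B2: IN[B2] = OUT[B1] = {a+f}
Applying B2's transfer function to that IN value gives OUT[B2] (row B2 above).

Answer: {d*e}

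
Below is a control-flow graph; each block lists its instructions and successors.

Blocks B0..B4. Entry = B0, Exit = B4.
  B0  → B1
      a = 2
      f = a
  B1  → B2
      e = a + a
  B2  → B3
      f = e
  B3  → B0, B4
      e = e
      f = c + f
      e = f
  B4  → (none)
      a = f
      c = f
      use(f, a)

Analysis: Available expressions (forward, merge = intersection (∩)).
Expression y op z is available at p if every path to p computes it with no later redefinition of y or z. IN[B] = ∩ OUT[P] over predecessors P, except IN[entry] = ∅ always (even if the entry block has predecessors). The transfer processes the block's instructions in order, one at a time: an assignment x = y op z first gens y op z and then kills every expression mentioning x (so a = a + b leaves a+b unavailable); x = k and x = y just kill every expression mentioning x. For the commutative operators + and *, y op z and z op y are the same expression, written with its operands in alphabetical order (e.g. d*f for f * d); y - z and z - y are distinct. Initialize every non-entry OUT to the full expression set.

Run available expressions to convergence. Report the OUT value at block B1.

Answer: {a+a}

Working:
Per-block solution:
  B0:   IN={}   OUT={}
  B1:   IN={}   OUT={a+a}
  B2:   IN={a+a}   OUT={a+a}
  B3:   IN={a+a}   OUT={a+a}
  B4:   IN={a+a}   OUT={}

Merge at B1: IN[B1] = OUT[B0] = {}
Applying B1's transfer function to that IN value gives OUT[B1] (row B1 above).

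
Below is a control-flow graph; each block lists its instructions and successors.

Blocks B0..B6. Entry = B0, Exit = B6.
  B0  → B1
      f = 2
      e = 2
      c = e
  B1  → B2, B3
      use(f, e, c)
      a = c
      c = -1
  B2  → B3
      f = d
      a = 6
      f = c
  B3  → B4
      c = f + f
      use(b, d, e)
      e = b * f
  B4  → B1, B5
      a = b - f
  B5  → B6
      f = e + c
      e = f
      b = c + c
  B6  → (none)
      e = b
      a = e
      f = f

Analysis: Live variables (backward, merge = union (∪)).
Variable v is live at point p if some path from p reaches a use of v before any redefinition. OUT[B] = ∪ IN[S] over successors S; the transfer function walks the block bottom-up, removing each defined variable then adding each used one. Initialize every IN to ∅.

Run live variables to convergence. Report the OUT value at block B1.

Answer: {b, c, d, e, f}

Derivation:
Fixpoint table:
  B0:  IN={b, d}  OUT={b, c, d, e, f}
  B1:  IN={b, c, d, e, f}  OUT={b, c, d, e, f}
  B2:  IN={b, c, d, e}  OUT={b, d, e, f}
  B3:  IN={b, d, e, f}  OUT={b, c, d, e, f}
  B4:  IN={b, c, d, e, f}  OUT={b, c, d, e, f}
  B5:  IN={c, e}  OUT={b, f}
  B6:  IN={b, f}  OUT={}

Merge at B1: OUT[B1] = IN[B2] ⊔ IN[B3] = {b, c, d, e, f}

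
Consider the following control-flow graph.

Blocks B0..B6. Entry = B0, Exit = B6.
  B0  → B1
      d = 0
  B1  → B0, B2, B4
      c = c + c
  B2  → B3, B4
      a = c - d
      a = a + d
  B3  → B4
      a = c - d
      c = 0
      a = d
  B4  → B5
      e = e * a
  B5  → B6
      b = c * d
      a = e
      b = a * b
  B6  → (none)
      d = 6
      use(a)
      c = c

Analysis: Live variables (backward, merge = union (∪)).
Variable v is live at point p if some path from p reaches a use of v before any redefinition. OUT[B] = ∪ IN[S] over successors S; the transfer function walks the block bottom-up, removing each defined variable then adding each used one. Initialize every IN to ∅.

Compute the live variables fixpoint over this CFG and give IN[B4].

Per-block solution:
  B0:   IN={a, c, e}   OUT={a, c, d, e}
  B1:   IN={a, c, d, e}   OUT={a, c, d, e}
  B2:   IN={c, d, e}   OUT={a, c, d, e}
  B3:   IN={c, d, e}   OUT={a, c, d, e}
  B4:   IN={a, c, d, e}   OUT={c, d, e}
  B5:   IN={c, d, e}   OUT={a, c}
  B6:   IN={a, c}   OUT={}

Merge at B4: OUT[B4] = IN[B5] = {c, d, e}
Applying B4's transfer function to that OUT value gives IN[B4] (row B4 above).

Answer: {a, c, d, e}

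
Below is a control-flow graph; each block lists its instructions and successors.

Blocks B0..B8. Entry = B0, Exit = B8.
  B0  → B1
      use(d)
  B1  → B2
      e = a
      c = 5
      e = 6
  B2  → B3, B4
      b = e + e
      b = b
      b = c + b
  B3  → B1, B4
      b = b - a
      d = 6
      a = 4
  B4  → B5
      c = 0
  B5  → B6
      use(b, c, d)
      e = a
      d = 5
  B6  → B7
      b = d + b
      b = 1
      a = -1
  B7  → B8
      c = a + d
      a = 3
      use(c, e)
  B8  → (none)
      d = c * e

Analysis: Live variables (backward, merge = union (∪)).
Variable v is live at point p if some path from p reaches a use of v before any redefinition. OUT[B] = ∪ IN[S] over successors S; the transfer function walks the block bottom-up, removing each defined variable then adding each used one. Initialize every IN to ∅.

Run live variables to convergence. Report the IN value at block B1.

Answer: {a, d}

Derivation:
Converged values:
  B0: | IN={a, d} | OUT={a, d}
  B1: | IN={a, d} | OUT={a, c, d, e}
  B2: | IN={a, c, d, e} | OUT={a, b, d}
  B3: | IN={a, b} | OUT={a, b, d}
  B4: | IN={a, b, d} | OUT={a, b, c, d}
  B5: | IN={a, b, c, d} | OUT={b, d, e}
  B6: | IN={b, d, e} | OUT={a, d, e}
  B7: | IN={a, d, e} | OUT={c, e}
  B8: | IN={c, e} | OUT={}

Merge at B1: OUT[B1] = IN[B2] = {a, c, d, e}
Applying B1's transfer function to that OUT value gives IN[B1] (row B1 above).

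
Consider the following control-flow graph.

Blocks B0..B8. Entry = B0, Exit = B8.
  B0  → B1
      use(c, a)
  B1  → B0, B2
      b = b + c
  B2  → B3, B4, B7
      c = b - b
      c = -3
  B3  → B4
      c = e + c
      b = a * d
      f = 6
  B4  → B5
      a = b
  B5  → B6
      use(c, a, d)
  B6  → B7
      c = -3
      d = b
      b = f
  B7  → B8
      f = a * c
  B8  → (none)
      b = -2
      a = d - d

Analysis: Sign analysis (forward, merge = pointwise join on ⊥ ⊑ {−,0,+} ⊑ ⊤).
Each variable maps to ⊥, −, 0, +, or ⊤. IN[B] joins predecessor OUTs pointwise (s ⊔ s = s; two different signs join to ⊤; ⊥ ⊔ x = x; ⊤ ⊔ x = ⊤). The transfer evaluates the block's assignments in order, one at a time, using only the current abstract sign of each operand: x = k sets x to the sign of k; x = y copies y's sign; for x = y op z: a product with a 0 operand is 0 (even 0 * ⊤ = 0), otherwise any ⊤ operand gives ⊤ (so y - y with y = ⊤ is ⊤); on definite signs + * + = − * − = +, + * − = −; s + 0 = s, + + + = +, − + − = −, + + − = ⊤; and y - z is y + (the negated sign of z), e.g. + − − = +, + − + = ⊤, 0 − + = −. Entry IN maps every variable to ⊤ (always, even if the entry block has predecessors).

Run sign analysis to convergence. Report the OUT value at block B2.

Answer: {a: ⊤, b: ⊤, c: -, d: ⊤, e: ⊤, f: ⊤}

Working:
Per-block solution:
  B0:   IN=(all ⊤)   OUT=(all ⊤)
  B1:   IN=(all ⊤)   OUT=(all ⊤)
  B2:   IN=(all ⊤)   OUT={c:-; rest ⊤}
  B3:   IN={c:-; rest ⊤}   OUT={f:+; rest ⊤}
  B4:   IN=(all ⊤)   OUT=(all ⊤)
  B5:   IN=(all ⊤)   OUT=(all ⊤)
  B6:   IN=(all ⊤)   OUT={c:-; rest ⊤}
  B7:   IN={c:-; rest ⊤}   OUT={c:-; rest ⊤}
  B8:   IN={c:-; rest ⊤}   OUT={b:-, c:-; rest ⊤}

Merge at B2: IN[B2] = OUT[B1] = {a: ⊤, b: ⊤, c: ⊤, d: ⊤, e: ⊤, f: ⊤}
Applying B2's transfer function to that IN value gives OUT[B2] (row B2 above).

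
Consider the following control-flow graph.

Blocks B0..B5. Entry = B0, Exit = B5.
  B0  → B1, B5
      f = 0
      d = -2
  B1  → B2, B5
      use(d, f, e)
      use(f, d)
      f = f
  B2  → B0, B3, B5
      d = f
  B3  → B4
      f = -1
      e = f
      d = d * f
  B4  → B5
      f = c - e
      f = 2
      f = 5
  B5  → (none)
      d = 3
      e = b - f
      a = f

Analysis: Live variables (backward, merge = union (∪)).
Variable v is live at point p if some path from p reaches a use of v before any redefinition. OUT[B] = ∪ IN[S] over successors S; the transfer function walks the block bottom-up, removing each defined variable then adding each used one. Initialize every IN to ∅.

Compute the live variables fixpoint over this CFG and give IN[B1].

Answer: {b, c, d, e, f}

Trace:
Converged values:
  B0:  IN={b, c, e}  OUT={b, c, d, e, f}
  B1:  IN={b, c, d, e, f}  OUT={b, c, e, f}
  B2:  IN={b, c, e, f}  OUT={b, c, d, e, f}
  B3:  IN={b, c, d}  OUT={b, c, e}
  B4:  IN={b, c, e}  OUT={b, f}
  B5:  IN={b, f}  OUT={}

Merge at B1: OUT[B1] = IN[B2] ⊔ IN[B5] = {b, c, e, f}
Applying B1's transfer function to that OUT value gives IN[B1] (row B1 above).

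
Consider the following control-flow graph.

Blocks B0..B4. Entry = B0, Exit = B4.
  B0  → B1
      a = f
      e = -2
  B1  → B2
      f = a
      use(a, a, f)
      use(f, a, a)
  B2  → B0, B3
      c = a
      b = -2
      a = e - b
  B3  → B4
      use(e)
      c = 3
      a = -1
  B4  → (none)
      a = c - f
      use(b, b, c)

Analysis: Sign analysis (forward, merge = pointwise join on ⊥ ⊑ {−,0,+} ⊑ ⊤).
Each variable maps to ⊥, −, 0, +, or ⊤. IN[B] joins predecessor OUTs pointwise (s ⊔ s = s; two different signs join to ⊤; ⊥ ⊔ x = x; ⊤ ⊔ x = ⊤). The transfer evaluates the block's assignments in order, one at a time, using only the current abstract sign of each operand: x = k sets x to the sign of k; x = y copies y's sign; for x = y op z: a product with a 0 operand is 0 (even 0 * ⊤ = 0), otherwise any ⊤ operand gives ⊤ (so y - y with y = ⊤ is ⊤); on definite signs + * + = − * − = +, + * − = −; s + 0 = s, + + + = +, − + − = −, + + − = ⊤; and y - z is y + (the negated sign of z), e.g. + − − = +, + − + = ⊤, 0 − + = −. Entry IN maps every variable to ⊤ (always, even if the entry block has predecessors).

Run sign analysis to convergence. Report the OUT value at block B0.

Per-block solution:
  B0:   IN=(all ⊤)   OUT={e:-; rest ⊤}
  B1:   IN={e:-; rest ⊤}   OUT={e:-; rest ⊤}
  B2:   IN={e:-; rest ⊤}   OUT={b:-, e:-; rest ⊤}
  B3:   IN={b:-, e:-; rest ⊤}   OUT={a:-, b:-, c:+, e:-; rest ⊤}
  B4:   IN={a:-, b:-, c:+, e:-; rest ⊤}   OUT={b:-, c:+, e:-; rest ⊤}

Merge at B0 (entry node, so the boundary value (all ⊤) is joined with the incoming edge(s)): IN[B0] = (all ⊤) ⊔ OUT[B2] = {a: ⊤, b: ⊤, c: ⊤, d: ⊤, e: ⊤, f: ⊤}
Applying B0's transfer function to that IN value gives OUT[B0] (row B0 above).

Answer: {a: ⊤, b: ⊤, c: ⊤, d: ⊤, e: -, f: ⊤}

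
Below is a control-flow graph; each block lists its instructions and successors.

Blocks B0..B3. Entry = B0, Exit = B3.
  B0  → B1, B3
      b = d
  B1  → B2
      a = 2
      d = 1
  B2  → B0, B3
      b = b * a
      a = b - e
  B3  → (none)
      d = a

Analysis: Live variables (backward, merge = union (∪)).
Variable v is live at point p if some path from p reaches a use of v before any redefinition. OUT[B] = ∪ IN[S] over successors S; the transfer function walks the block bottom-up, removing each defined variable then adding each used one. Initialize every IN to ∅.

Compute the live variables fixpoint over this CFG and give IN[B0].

Per-block solution:
  B0:   IN={a, d, e}   OUT={a, b, e}
  B1:   IN={b, e}   OUT={a, b, d, e}
  B2:   IN={a, b, d, e}   OUT={a, d, e}
  B3:   IN={a}   OUT={}

Merge at B0: OUT[B0] = IN[B1] ⊔ IN[B3] = {a, b, e}
Applying B0's transfer function to that OUT value gives IN[B0] (row B0 above).

Answer: {a, d, e}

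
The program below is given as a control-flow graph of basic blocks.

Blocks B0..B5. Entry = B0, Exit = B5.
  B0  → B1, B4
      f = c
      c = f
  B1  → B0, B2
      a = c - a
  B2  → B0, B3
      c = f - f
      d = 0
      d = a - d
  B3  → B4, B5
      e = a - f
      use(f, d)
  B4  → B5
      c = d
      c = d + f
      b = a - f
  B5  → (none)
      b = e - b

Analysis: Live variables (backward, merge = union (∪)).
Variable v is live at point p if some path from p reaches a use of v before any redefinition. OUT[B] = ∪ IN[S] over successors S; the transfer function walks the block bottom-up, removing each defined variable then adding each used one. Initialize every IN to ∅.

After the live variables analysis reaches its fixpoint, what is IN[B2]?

Answer: {a, b, e, f}

Working:
Per-block solution:
  B0: | IN={a, b, c, d, e} | OUT={a, b, c, d, e, f}
  B1: | IN={a, b, c, d, e, f} | OUT={a, b, c, d, e, f}
  B2: | IN={a, b, e, f} | OUT={a, b, c, d, e, f}
  B3: | IN={a, b, d, f} | OUT={a, b, d, e, f}
  B4: | IN={a, d, e, f} | OUT={b, e}
  B5: | IN={b, e} | OUT={}

Merge at B2: OUT[B2] = IN[B0] ⊔ IN[B3] = {a, b, c, d, e, f}
Applying B2's transfer function to that OUT value gives IN[B2] (row B2 above).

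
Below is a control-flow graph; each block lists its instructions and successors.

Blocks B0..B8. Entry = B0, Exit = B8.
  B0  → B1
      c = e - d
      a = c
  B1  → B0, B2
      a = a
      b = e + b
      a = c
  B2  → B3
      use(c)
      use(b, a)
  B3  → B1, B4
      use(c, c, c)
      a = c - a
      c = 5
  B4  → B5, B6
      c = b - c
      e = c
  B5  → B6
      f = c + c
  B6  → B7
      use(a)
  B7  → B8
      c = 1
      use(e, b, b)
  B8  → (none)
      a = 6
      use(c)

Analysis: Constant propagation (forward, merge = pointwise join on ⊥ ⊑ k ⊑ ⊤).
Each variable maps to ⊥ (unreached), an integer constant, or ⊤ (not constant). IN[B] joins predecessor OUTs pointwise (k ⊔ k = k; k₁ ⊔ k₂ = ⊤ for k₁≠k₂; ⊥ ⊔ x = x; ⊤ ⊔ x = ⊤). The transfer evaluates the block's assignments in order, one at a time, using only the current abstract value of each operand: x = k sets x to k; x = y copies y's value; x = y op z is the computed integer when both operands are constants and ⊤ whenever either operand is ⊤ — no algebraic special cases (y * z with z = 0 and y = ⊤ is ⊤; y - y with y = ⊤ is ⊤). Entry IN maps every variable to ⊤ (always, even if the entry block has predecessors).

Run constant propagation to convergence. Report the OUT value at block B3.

Answer: {a: ⊤, b: ⊤, c: 5, d: ⊤, e: ⊤, f: ⊤}

Trace:
Converged values:
  B0: | IN=(all ⊤) | OUT=(all ⊤)
  B1: | IN=(all ⊤) | OUT=(all ⊤)
  B2: | IN=(all ⊤) | OUT=(all ⊤)
  B3: | IN=(all ⊤) | OUT={c:5; rest ⊤}
  B4: | IN={c:5; rest ⊤} | OUT=(all ⊤)
  B5: | IN=(all ⊤) | OUT=(all ⊤)
  B6: | IN=(all ⊤) | OUT=(all ⊤)
  B7: | IN=(all ⊤) | OUT={c:1; rest ⊤}
  B8: | IN={c:1; rest ⊤} | OUT={a:6, c:1; rest ⊤}

Merge at B3: IN[B3] = OUT[B2] = {a: ⊤, b: ⊤, c: ⊤, d: ⊤, e: ⊤, f: ⊤}
Applying B3's transfer function to that IN value gives OUT[B3] (row B3 above).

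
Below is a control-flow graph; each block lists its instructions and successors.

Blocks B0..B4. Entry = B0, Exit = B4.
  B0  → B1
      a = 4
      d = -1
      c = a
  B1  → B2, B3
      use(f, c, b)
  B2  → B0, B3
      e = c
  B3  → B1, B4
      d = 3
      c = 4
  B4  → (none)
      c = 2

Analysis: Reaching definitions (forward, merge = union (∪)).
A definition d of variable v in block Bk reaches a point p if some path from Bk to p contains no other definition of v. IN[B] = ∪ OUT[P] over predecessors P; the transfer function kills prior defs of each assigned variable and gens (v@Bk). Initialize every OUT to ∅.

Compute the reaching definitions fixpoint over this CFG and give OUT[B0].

Answer: {a@B0, c@B0, d@B0, e@B2}

Trace:
Converged values:
  B0: | IN={a@B0, c@B0, c@B3, d@B0, d@B3, e@B2} | OUT={a@B0, c@B0, d@B0, e@B2}
  B1: | IN={a@B0, c@B0, c@B3, d@B0, d@B3, e@B2} | OUT={a@B0, c@B0, c@B3, d@B0, d@B3, e@B2}
  B2: | IN={a@B0, c@B0, c@B3, d@B0, d@B3, e@B2} | OUT={a@B0, c@B0, c@B3, d@B0, d@B3, e@B2}
  B3: | IN={a@B0, c@B0, c@B3, d@B0, d@B3, e@B2} | OUT={a@B0, c@B3, d@B3, e@B2}
  B4: | IN={a@B0, c@B3, d@B3, e@B2} | OUT={a@B0, c@B4, d@B3, e@B2}

Merge at B0 (entry node, so the boundary value {} is joined with the incoming edge(s)): IN[B0] = {} ⊔ OUT[B2] = {a@B0, c@B0, c@B3, d@B0, d@B3, e@B2}
Applying B0's transfer function to that IN value gives OUT[B0] (row B0 above).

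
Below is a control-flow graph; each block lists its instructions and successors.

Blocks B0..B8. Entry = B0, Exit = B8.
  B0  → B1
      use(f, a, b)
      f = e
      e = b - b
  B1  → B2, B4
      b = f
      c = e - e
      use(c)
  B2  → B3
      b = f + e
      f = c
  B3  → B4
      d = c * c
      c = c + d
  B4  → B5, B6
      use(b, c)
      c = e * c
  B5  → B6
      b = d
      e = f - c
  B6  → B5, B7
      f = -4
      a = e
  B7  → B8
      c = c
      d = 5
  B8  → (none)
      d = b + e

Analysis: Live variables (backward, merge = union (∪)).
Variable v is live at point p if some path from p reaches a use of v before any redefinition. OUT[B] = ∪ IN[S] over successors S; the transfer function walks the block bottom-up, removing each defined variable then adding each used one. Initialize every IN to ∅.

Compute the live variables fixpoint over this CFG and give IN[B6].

Answer: {b, c, d, e}

Trace:
Fixpoint table:
  B0:   IN={a, b, d, e, f}   OUT={d, e, f}
  B1:   IN={d, e, f}   OUT={b, c, d, e, f}
  B2:   IN={c, e, f}   OUT={b, c, e, f}
  B3:   IN={b, c, e, f}   OUT={b, c, d, e, f}
  B4:   IN={b, c, d, e, f}   OUT={b, c, d, e, f}
  B5:   IN={c, d, f}   OUT={b, c, d, e}
  B6:   IN={b, c, d, e}   OUT={b, c, d, e, f}
  B7:   IN={b, c, e}   OUT={b, e}
  B8:   IN={b, e}   OUT={}

Merge at B6: OUT[B6] = IN[B5] ⊔ IN[B7] = {b, c, d, e, f}
Applying B6's transfer function to that OUT value gives IN[B6] (row B6 above).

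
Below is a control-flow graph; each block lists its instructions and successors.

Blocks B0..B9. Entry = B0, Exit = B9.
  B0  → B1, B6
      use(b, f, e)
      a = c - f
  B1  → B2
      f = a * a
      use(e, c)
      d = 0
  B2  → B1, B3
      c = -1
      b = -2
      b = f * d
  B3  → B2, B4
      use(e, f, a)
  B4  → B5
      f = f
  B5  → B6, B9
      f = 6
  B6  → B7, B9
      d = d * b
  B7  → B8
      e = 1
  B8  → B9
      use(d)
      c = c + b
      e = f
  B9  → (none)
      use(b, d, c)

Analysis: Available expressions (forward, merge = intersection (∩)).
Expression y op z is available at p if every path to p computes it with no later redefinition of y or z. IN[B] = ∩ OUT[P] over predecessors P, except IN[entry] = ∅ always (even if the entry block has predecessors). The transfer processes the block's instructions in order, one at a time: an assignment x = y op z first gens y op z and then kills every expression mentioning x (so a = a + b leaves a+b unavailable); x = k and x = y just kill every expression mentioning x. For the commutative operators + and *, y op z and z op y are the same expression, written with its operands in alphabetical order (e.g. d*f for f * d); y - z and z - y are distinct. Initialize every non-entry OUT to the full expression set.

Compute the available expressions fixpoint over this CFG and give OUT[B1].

Answer: {a*a}

Derivation:
Per-block solution:
  B0: | IN={} | OUT={c-f}
  B1: | IN={} | OUT={a*a}
  B2: | IN={a*a} | OUT={a*a, d*f}
  B3: | IN={a*a, d*f} | OUT={a*a, d*f}
  B4: | IN={a*a, d*f} | OUT={a*a}
  B5: | IN={a*a} | OUT={a*a}
  B6: | IN={} | OUT={}
  B7: | IN={} | OUT={}
  B8: | IN={} | OUT={}
  B9: | IN={} | OUT={}

Merge at B1: IN[B1] = OUT[B0] ∩ OUT[B2] = {}
Applying B1's transfer function to that IN value gives OUT[B1] (row B1 above).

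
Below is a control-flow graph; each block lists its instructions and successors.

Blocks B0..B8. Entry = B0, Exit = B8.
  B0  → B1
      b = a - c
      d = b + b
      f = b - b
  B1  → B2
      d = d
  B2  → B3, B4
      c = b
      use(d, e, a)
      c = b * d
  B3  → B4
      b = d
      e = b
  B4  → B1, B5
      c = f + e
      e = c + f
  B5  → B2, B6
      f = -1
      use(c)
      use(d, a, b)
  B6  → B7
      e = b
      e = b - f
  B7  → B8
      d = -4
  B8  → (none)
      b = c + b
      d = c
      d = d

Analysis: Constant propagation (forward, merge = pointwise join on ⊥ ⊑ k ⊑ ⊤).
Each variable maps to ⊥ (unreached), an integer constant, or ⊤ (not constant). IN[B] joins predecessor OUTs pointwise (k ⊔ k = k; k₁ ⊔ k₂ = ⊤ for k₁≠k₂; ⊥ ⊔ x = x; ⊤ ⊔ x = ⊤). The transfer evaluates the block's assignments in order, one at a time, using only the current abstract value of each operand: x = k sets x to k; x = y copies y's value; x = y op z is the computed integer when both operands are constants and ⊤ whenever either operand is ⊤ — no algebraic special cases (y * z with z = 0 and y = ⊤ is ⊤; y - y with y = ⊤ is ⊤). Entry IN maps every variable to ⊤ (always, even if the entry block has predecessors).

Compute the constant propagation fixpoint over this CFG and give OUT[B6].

Per-block solution:
  B0:  IN=(all ⊤)  OUT=(all ⊤)
  B1:  IN=(all ⊤)  OUT=(all ⊤)
  B2:  IN=(all ⊤)  OUT=(all ⊤)
  B3:  IN=(all ⊤)  OUT=(all ⊤)
  B4:  IN=(all ⊤)  OUT=(all ⊤)
  B5:  IN=(all ⊤)  OUT={f:-1; rest ⊤}
  B6:  IN={f:-1; rest ⊤}  OUT={f:-1; rest ⊤}
  B7:  IN={f:-1; rest ⊤}  OUT={d:-4, f:-1; rest ⊤}
  B8:  IN={d:-4, f:-1; rest ⊤}  OUT={f:-1; rest ⊤}

Merge at B6: IN[B6] = OUT[B5] = {a: ⊤, b: ⊤, c: ⊤, d: ⊤, e: ⊤, f: -1}
Applying B6's transfer function to that IN value gives OUT[B6] (row B6 above).

Answer: {a: ⊤, b: ⊤, c: ⊤, d: ⊤, e: ⊤, f: -1}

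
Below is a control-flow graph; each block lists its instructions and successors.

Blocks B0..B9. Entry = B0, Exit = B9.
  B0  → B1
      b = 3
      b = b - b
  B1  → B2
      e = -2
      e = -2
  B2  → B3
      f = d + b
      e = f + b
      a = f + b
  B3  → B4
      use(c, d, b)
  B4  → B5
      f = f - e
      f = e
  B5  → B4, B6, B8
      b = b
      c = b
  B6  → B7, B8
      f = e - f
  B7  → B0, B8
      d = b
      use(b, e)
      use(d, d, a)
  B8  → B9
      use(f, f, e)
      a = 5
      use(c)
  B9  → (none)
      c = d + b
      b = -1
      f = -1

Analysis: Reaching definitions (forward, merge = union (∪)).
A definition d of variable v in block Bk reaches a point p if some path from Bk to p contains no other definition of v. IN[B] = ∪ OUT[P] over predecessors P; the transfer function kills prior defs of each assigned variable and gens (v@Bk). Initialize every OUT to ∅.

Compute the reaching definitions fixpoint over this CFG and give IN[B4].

Fixpoint table:
  B0:  IN={a@B2, b@B5, c@B5, d@B7, e@B2, f@B6}  OUT={a@B2, b@B0, c@B5, d@B7, e@B2, f@B6}
  B1:  IN={a@B2, b@B0, c@B5, d@B7, e@B2, f@B6}  OUT={a@B2, b@B0, c@B5, d@B7, e@B1, f@B6}
  B2:  IN={a@B2, b@B0, c@B5, d@B7, e@B1, f@B6}  OUT={a@B2, b@B0, c@B5, d@B7, e@B2, f@B2}
  B3:  IN={a@B2, b@B0, c@B5, d@B7, e@B2, f@B2}  OUT={a@B2, b@B0, c@B5, d@B7, e@B2, f@B2}
  B4:  IN={a@B2, b@B0, b@B5, c@B5, d@B7, e@B2, f@B2, f@B4}  OUT={a@B2, b@B0, b@B5, c@B5, d@B7, e@B2, f@B4}
  B5:  IN={a@B2, b@B0, b@B5, c@B5, d@B7, e@B2, f@B4}  OUT={a@B2, b@B5, c@B5, d@B7, e@B2, f@B4}
  B6:  IN={a@B2, b@B5, c@B5, d@B7, e@B2, f@B4}  OUT={a@B2, b@B5, c@B5, d@B7, e@B2, f@B6}
  B7:  IN={a@B2, b@B5, c@B5, d@B7, e@B2, f@B6}  OUT={a@B2, b@B5, c@B5, d@B7, e@B2, f@B6}
  B8:  IN={a@B2, b@B5, c@B5, d@B7, e@B2, f@B4, f@B6}  OUT={a@B8, b@B5, c@B5, d@B7, e@B2, f@B4, f@B6}
  B9:  IN={a@B8, b@B5, c@B5, d@B7, e@B2, f@B4, f@B6}  OUT={a@B8, b@B9, c@B9, d@B7, e@B2, f@B9}

Merge at B4: IN[B4] = OUT[B3] ⊔ OUT[B5] = {a@B2, b@B0, b@B5, c@B5, d@B7, e@B2, f@B2, f@B4}

Answer: {a@B2, b@B0, b@B5, c@B5, d@B7, e@B2, f@B2, f@B4}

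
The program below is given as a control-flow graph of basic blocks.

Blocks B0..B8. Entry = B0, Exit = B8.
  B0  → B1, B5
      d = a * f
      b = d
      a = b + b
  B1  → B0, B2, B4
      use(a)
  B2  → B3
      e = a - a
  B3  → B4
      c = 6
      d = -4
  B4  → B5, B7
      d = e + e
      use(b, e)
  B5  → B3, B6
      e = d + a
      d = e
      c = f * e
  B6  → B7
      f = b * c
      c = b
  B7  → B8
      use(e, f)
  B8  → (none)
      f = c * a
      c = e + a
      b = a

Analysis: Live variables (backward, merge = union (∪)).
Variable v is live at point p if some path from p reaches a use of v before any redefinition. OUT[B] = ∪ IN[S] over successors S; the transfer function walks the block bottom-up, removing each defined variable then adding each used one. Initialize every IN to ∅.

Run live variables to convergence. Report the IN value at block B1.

Answer: {a, b, c, e, f}

Derivation:
Fixpoint table:
  B0:   IN={a, c, e, f}   OUT={a, b, c, d, e, f}
  B1:   IN={a, b, c, e, f}   OUT={a, b, c, e, f}
  B2:   IN={a, b, f}   OUT={a, b, e, f}
  B3:   IN={a, b, e, f}   OUT={a, b, c, e, f}
  B4:   IN={a, b, c, e, f}   OUT={a, b, c, d, e, f}
  B5:   IN={a, b, d, f}   OUT={a, b, c, e, f}
  B6:   IN={a, b, c, e}   OUT={a, c, e, f}
  B7:   IN={a, c, e, f}   OUT={a, c, e}
  B8:   IN={a, c, e}   OUT={}

Merge at B1: OUT[B1] = IN[B0] ⊔ IN[B2] ⊔ IN[B4] = {a, b, c, e, f}
Applying B1's transfer function to that OUT value gives IN[B1] (row B1 above).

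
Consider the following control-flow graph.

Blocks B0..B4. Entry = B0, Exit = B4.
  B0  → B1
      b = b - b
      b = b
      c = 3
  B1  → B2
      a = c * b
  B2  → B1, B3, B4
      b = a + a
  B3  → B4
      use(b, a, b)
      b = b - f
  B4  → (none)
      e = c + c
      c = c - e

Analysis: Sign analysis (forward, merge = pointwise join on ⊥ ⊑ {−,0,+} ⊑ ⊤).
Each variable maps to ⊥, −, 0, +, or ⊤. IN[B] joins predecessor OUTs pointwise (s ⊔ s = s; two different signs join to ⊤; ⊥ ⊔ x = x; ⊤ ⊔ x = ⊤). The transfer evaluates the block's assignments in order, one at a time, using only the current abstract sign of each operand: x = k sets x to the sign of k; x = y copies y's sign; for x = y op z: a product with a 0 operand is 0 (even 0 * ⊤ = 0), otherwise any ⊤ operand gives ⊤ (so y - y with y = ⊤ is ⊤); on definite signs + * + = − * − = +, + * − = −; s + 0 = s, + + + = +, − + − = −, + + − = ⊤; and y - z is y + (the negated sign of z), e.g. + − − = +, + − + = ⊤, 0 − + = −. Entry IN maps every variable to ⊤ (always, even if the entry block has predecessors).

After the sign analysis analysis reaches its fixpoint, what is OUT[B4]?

Answer: {a: ⊤, b: ⊤, c: ⊤, d: ⊤, e: +, f: ⊤}

Derivation:
Per-block solution:
  B0:   IN=(all ⊤)   OUT={c:+; rest ⊤}
  B1:   IN={c:+; rest ⊤}   OUT={c:+; rest ⊤}
  B2:   IN={c:+; rest ⊤}   OUT={c:+; rest ⊤}
  B3:   IN={c:+; rest ⊤}   OUT={c:+; rest ⊤}
  B4:   IN={c:+; rest ⊤}   OUT={e:+; rest ⊤}

Merge at B4: IN[B4] = OUT[B2] ⊔ OUT[B3] = {a: ⊤, b: ⊤, c: +, d: ⊤, e: ⊤, f: ⊤}
Applying B4's transfer function to that IN value gives OUT[B4] (row B4 above).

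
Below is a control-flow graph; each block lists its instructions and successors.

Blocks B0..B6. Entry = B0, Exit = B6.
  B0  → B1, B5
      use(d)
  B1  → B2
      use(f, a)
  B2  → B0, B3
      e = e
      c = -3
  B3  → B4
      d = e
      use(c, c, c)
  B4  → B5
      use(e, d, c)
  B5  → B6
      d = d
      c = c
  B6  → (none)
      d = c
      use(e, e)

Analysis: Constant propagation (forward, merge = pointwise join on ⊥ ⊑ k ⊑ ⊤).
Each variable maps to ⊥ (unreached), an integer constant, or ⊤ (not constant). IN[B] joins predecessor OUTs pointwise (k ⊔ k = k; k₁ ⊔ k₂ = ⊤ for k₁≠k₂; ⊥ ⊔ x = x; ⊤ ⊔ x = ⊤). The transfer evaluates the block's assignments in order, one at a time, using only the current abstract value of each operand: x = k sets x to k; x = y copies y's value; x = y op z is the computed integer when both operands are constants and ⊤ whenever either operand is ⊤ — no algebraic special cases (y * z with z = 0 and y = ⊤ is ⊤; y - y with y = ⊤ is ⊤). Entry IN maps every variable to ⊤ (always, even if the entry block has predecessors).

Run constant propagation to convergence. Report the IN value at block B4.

Fixpoint table:
  B0:   IN=(all ⊤)   OUT=(all ⊤)
  B1:   IN=(all ⊤)   OUT=(all ⊤)
  B2:   IN=(all ⊤)   OUT={c:-3; rest ⊤}
  B3:   IN={c:-3; rest ⊤}   OUT={c:-3; rest ⊤}
  B4:   IN={c:-3; rest ⊤}   OUT={c:-3; rest ⊤}
  B5:   IN=(all ⊤)   OUT=(all ⊤)
  B6:   IN=(all ⊤)   OUT=(all ⊤)

Merge at B4: IN[B4] = OUT[B3] = {a: ⊤, b: ⊤, c: -3, d: ⊤, e: ⊤, f: ⊤}

Answer: {a: ⊤, b: ⊤, c: -3, d: ⊤, e: ⊤, f: ⊤}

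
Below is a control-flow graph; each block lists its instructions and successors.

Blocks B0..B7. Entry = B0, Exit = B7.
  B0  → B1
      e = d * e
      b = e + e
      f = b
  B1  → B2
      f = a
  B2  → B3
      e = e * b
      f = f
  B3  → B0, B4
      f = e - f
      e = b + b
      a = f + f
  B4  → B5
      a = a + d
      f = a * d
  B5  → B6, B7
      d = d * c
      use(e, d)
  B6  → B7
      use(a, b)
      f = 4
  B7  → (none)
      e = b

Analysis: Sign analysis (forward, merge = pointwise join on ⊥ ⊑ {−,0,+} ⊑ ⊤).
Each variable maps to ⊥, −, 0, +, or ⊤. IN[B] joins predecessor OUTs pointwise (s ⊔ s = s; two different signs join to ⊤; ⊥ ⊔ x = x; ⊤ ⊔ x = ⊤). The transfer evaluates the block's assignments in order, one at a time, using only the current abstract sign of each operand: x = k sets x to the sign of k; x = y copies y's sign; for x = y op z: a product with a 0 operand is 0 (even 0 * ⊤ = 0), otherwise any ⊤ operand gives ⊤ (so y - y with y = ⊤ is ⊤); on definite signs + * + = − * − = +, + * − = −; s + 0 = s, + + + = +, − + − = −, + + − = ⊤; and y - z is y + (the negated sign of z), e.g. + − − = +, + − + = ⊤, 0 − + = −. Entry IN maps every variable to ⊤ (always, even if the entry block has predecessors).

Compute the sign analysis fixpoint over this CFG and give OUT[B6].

Answer: {a: ⊤, b: ⊤, c: ⊤, d: ⊤, e: ⊤, f: +}

Derivation:
Per-block solution:
  B0:   IN=(all ⊤)   OUT=(all ⊤)
  B1:   IN=(all ⊤)   OUT=(all ⊤)
  B2:   IN=(all ⊤)   OUT=(all ⊤)
  B3:   IN=(all ⊤)   OUT=(all ⊤)
  B4:   IN=(all ⊤)   OUT=(all ⊤)
  B5:   IN=(all ⊤)   OUT=(all ⊤)
  B6:   IN=(all ⊤)   OUT={f:+; rest ⊤}
  B7:   IN=(all ⊤)   OUT=(all ⊤)

Merge at B6: IN[B6] = OUT[B5] = {a: ⊤, b: ⊤, c: ⊤, d: ⊤, e: ⊤, f: ⊤}
Applying B6's transfer function to that IN value gives OUT[B6] (row B6 above).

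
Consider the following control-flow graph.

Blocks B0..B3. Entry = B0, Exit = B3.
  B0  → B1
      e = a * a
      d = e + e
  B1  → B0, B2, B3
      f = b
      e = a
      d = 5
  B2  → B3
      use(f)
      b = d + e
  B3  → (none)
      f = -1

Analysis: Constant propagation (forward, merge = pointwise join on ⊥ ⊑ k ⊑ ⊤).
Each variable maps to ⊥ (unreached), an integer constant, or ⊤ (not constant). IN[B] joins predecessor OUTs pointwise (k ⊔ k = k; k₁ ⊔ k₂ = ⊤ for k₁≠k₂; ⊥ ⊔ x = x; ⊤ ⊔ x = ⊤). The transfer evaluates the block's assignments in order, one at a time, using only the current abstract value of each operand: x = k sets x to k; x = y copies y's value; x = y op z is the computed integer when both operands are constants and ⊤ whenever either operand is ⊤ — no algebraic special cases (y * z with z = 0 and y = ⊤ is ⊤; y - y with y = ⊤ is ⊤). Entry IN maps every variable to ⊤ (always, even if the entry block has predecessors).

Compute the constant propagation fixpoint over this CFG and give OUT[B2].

Per-block solution:
  B0:   IN=(all ⊤)   OUT=(all ⊤)
  B1:   IN=(all ⊤)   OUT={d:5; rest ⊤}
  B2:   IN={d:5; rest ⊤}   OUT={d:5; rest ⊤}
  B3:   IN={d:5; rest ⊤}   OUT={d:5, f:-1; rest ⊤}

Merge at B2: IN[B2] = OUT[B1] = {a: ⊤, b: ⊤, c: ⊤, d: 5, e: ⊤, f: ⊤}
Applying B2's transfer function to that IN value gives OUT[B2] (row B2 above).

Answer: {a: ⊤, b: ⊤, c: ⊤, d: 5, e: ⊤, f: ⊤}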